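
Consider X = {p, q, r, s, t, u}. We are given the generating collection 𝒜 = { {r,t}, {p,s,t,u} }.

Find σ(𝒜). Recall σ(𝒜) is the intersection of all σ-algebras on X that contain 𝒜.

|σ(𝒜)| = 16.  σ(𝒜) = { ∅, {q}, {r}, {t}, {q,r}, {q,t}, {r,t}, {p,s,u}, {q,r,t}, {p,q,s,u}, {p,r,s,u}, {p,s,t,u}, {p,q,r,s,u}, {p,q,s,t,u}, {p,r,s,t,u}, X }

Check:
Take S₀ = 𝒜 ∪ {∅, X} = { ∅, {r,t}, {p,s,t,u}, X }.
Step 1 adds 3:
  {q,r}  = X∖{p,s,t,u}
  {p,q,s,u}  = X∖{r,t}
  {p,r,s,t,u}  = {r,t} ∪ {p,s,t,u}
  (now 7)
Step 2. New:
  {q}  = X∖{p,r,s,t,u}
  {q,r,t}  = {q,r} ∪ {r,t}
  {p,q,r,s,u}  = {p,q,s,u} ∪ {q,r}
  {p,q,s,t,u}  = {p,q,s,u} ∪ {p,s,t,u}
  (now 11)
Step 3. New:
  {r}  = X∖{p,q,s,t,u}
  {t}  = X∖{p,q,r,s,u}
  {p,s,u}  = X∖{q,r,t}
  (now 14)
Step 4: 2 new —
  {q,t}  = {q} ∪ {t}
  {p,r,s,u}  = {r} ∪ {p,s,u}
  (now 16)
Step 5: no new sets; the family is a σ-algebra.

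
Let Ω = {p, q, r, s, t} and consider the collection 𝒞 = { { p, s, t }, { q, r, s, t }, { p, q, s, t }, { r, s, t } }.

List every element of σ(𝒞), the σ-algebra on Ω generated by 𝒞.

Answer: σ(𝒞) = { {  }, { p }, { q }, { r }, { p, q }, { p, r }, { q, r }, { s, t }, { p, q, r }, { p, s, t }, { q, s, t }, { r, s, t }, { p, q, s, t }, { p, r, s, t }, { q, r, s, t }, Ω }

Check:
Start: 𝒞 ∪ {∅, Ω} = { {  }, { p, s, t }, { r, s, t }, { p, q, s, t }, { q, r, s, t }, Ω }.
Iteration 1 (5 new):
  { p }  = Ω∖{ q, r, s, t }
  { r }  = Ω∖{ p, q, s, t }
  { p, q }  = Ω∖{ r, s, t }
  { q, r }  = Ω∖{ p, s, t }
  { p, r, s, t }  = { p, s, t } ∪ { r, s, t }
  (now 11)
Iteration 2. New:
  { q }  = Ω∖{ p, r, s, t }
  { p, r }  = { r } ∪ { p }
  { p, q, r }  = { p, q } ∪ { r }
  (now 14)
Iteration 3. New:
  { s, t }  = Ω∖{ p, q, r }
  { q, s, t }  = Ω∖{ p, r }
  (now 16)
Iteration 4 adds nothing — fixpoint reached.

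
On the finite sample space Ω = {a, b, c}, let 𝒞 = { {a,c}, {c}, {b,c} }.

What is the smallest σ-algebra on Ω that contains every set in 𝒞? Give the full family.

Initial family (5 sets): { ∅, {c}, {a,c}, {b,c}, Ω }.
Iteration 1. New:
  {a}  = {b,c}ᶜ
  {b}  = {a,c}ᶜ
  {a,b}  = {c}ᶜ
  — 8 sets.
Iteration 2: stable.

σ(𝒞) = { ∅, {a}, {b}, {c}, {a,b}, {a,c}, {b,c}, Ω }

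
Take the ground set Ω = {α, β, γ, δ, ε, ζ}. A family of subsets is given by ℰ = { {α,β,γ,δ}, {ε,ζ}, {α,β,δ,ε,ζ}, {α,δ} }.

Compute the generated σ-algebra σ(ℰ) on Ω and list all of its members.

σ(ℰ) = { ∅, {β}, {γ}, {α,δ}, {β,γ}, {ε,ζ}, {α,β,δ}, {α,γ,δ}, {β,ε,ζ}, {γ,ε,ζ}, {α,β,γ,δ}, {α,δ,ε,ζ}, {β,γ,ε,ζ}, {α,β,δ,ε,ζ}, {α,γ,δ,ε,ζ}, Ω }

Working:
Begin from { ∅, {α,δ}, {ε,ζ}, {α,β,γ,δ}, {α,β,δ,ε,ζ}, Ω } (that is, ℰ plus ∅ and Ω).
Step 1: +3 →
  {γ}  = ᶜ of {α,β,δ,ε,ζ}
  {α,δ,ε,ζ}  = {α,δ} ∪ {ε,ζ}
  {β,γ,ε,ζ}  = ᶜ of {α,δ}
  — 9 sets.
Step 2 adds 4:
  {β,γ}  = ᶜ of {α,δ,ε,ζ}
  {α,γ,δ}  = {γ} ∪ {α,δ}
  {γ,ε,ζ}  = {ε,ζ} ∪ {γ}
  {α,γ,δ,ε,ζ}  = {α,δ,ε,ζ} ∪ {γ}
  — 13 sets.
Step 3 adds 3:
  {β}  = ᶜ of {α,γ,δ,ε,ζ}
  {α,β,δ}  = ᶜ of {γ,ε,ζ}
  {β,ε,ζ}  = ᶜ of {α,γ,δ}
  — 16 sets.
Step 4: stable.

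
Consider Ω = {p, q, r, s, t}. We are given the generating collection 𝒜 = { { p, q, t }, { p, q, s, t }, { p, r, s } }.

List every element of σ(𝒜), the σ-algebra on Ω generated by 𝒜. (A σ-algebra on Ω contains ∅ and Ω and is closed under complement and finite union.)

Start: 𝒜 ∪ {∅, Ω} = { ∅, { p, q, t }, { p, r, s }, { p, q, s, t }, Ω }.
Round 1. New:
  { r }  = ᶜ of { p, q, s, t }
  { q, t }  = ᶜ of { p, r, s }
  { r, s }  = ᶜ of { p, q, t }
  — 8 sets.
Round 2 adds 3:
  { q, r, t }  = { r } ∪ { q, t }
  { p, q, r, t }  = { r } ∪ { p, q, t }
  { q, r, s, t }  = { q, t } ∪ { r, s }
  — 11 sets.
Round 3 (3 new):
  { p }  = ᶜ of { q, r, s, t }
  { s }  = ᶜ of { p, q, r, t }
  { p, s }  = ᶜ of { q, r, t }
  — 14 sets.
Round 4 adds 2:
  { p, r }  = { r } ∪ { p }
  { q, s, t }  = { q, t } ∪ { s }
  — 16 sets.
Round 5: no new sets; the family is a σ-algebra.

Hence σ(𝒜) has 16 members: { ∅, { p }, { r }, { s }, { p, r }, { p, s }, { q, t }, { r, s }, { p, q, t }, { p, r, s }, { q, r, t }, { q, s, t }, { p, q, r, t }, { p, q, s, t }, { q, r, s, t }, Ω }.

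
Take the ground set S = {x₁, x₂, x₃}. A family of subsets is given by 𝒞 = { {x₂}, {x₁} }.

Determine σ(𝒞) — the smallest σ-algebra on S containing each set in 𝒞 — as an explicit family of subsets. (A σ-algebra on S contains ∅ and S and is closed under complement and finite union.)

σ(𝒞) (8 sets): { {}, {x₁}, {x₂}, {x₃}, {x₁,x₂}, {x₁,x₃}, {x₂,x₃}, S }

Working:
Seed the family with 𝒞 together with ∅ and S: { {}, {x₁}, {x₂}, S }.
Pass 1: 3 new —
  {x₁,x₂}  = {x₂} ∪ {x₁}
  {x₁,x₃}  = S∖{x₂}
  {x₂,x₃}  = S∖{x₁}
  — 7 sets.
Pass 2 adds 1:
  {x₃}  = S∖{x₁,x₂}
  — 8 sets.
Pass 3: closed — nothing new.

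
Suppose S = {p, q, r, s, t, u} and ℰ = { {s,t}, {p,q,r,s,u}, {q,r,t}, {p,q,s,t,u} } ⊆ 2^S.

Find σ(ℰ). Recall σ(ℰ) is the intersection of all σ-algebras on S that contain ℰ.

Start: ℰ ∪ {∅, S} = { {}, {s,t}, {q,r,t}, {p,q,r,s,u}, {p,q,s,t,u}, S }.
Pass 1 adds 5:
  {r}  = complement {p,q,s,t,u}
  {t}  = complement {p,q,r,s,u}
  {p,s,u}  = complement {q,r,t}
  {p,q,r,u}  = complement {s,t}
  {q,r,s,t}  = {s,t} ∪ {q,r,t}
  [11 total]
Pass 2. New:
  {p,u}  = complement {q,r,s,t}
  {r,t}  = {t} ∪ {r}
  {r,s,t}  = {s,t} ∪ {r}
  {p,r,s,u}  = {p,s,u} ∪ {r}
  {p,s,t,u}  = {p,s,u} ∪ {t}
  {p,q,r,t,u}  = {p,q,r,u} ∪ {t}
  [17 total]
Pass 3: +9 →
  {s}  = complement {p,q,r,t,u}
  {q,r}  = complement {p,s,t,u}
  {q,t}  = complement {p,r,s,u}
  {p,q,u}  = complement {r,s,t}
  {p,r,u}  = {r} ∪ {p,u}
  {p,t,u}  = {p,u} ∪ {t}
  {p,q,s,u}  = complement {r,t}
  {p,r,t,u}  = {p,u} ∪ {r,t}
  {p,r,s,t,u}  = {s,t} ∪ {p,r,s,u}
  [26 total]
Pass 4 (6 new):
  {q}  = complement {p,r,s,t,u}
  {q,s}  = complement {p,r,t,u}
  {r,s}  = {r} ∪ {s}
  {q,r,s}  = complement {p,t,u}
  {q,s,t}  = complement {p,r,u}
  {p,q,t,u}  = {q,t} ∪ {p,u}
  [32 total]
Pass 5: no new sets; the family is a σ-algebra.

Therefore σ(ℰ) = { {}, {q}, {r}, {s}, {t}, {p,u}, {q,r}, {q,s}, {q,t}, {r,s}, {r,t}, {s,t}, {p,q,u}, {p,r,u}, {p,s,u}, {p,t,u}, {q,r,s}, {q,r,t}, {q,s,t}, {r,s,t}, {p,q,r,u}, {p,q,s,u}, {p,q,t,u}, {p,r,s,u}, {p,r,t,u}, {p,s,t,u}, {q,r,s,t}, {p,q,r,s,u}, {p,q,r,t,u}, {p,q,s,t,u}, {p,r,s,t,u}, S } (|σ(ℰ)| = 32).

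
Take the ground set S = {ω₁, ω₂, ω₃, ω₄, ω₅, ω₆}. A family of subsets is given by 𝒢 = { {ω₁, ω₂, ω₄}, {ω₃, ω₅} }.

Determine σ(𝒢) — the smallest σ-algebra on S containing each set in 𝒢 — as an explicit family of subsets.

σ(𝒢) = { {}, {ω₆}, {ω₃, ω₅}, {ω₁, ω₂, ω₄}, {ω₃, ω₅, ω₆}, {ω₁, ω₂, ω₄, ω₆}, {ω₁, ω₂, ω₃, ω₄, ω₅}, S }

Working:
Take S₀ = 𝒢 ∪ {∅, S} = { {}, {ω₃, ω₅}, {ω₁, ω₂, ω₄}, S }.
Pass 1 adds 3:
  {ω₃, ω₅, ω₆}  = complement {ω₁, ω₂, ω₄}
  {ω₁, ω₂, ω₄, ω₆}  = complement {ω₃, ω₅}
  {ω₁, ω₂, ω₃, ω₄, ω₅}  = {ω₃, ω₅} ∪ {ω₁, ω₂, ω₄}
  (now 7)
Pass 2: 1 new —
  {ω₆}  = complement {ω₁, ω₂, ω₃, ω₄, ω₅}
  (now 8)
Pass 3 adds nothing — fixpoint reached.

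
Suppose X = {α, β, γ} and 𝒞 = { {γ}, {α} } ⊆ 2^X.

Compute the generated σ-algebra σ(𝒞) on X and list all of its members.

Start: 𝒞 ∪ {∅, X} = { {}, {α}, {γ}, X }.
Step 1: +3 →
  {α,β}  = ᶜ of {γ}
  {α,γ}  = {γ} ∪ {α}
  {β,γ}  = ᶜ of {α}
  |family| = 7
Step 2 (1 new):
  {β}  = ᶜ of {α,γ}
  |family| = 8
After Step 3 the family is unchanged; done.

Hence σ(𝒞) has 8 members: { {}, {α}, {β}, {γ}, {α,β}, {α,γ}, {β,γ}, X }.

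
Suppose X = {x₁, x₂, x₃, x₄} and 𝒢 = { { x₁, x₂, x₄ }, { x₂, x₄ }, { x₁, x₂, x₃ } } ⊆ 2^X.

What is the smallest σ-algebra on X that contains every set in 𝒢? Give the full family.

Initial family (5 sets): { {  }, { x₂, x₄ }, { x₁, x₂, x₃ }, { x₁, x₂, x₄ }, X }.
Pass 1 adds 3:
  { x₃ }  = ᶜ of { x₁, x₂, x₄ }
  { x₄ }  = ᶜ of { x₁, x₂, x₃ }
  { x₁, x₃ }  = ᶜ of { x₂, x₄ }
Pass 2: 3 new —
  { x₃, x₄ }  = { x₄ } ∪ { x₃ }
  { x₁, x₃, x₄ }  = { x₄ } ∪ { x₁, x₃ }
  { x₂, x₃, x₄ }  = { x₃ } ∪ { x₂, x₄ }
Pass 3 adds 3:
  { x₁ }  = ᶜ of { x₂, x₃, x₄ }
  { x₂ }  = ᶜ of { x₁, x₃, x₄ }
  { x₁, x₂ }  = ᶜ of { x₃, x₄ }
Pass 4 adds 2:
  { x₁, x₄ }  = { x₄ } ∪ { x₁ }
  { x₂, x₃ }  = { x₃ } ∪ { x₂ }
Pass 5: closed — nothing new.

Hence σ(𝒢) has 16 members: { {  }, { x₁ }, { x₂ }, { x₃ }, { x₄ }, { x₁, x₂ }, { x₁, x₃ }, { x₁, x₄ }, { x₂, x₃ }, { x₂, x₄ }, { x₃, x₄ }, { x₁, x₂, x₃ }, { x₁, x₂, x₄ }, { x₁, x₃, x₄ }, { x₂, x₃, x₄ }, X }.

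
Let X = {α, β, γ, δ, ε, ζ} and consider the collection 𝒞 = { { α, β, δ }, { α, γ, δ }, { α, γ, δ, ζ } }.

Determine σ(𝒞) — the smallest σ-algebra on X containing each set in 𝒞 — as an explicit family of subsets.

σ(𝒞) = { {  }, { β }, { γ }, { ε }, { ζ }, { α, δ }, { β, γ }, { β, ε }, { β, ζ }, { γ, ε }, { γ, ζ }, { ε, ζ }, { α, β, δ }, { α, γ, δ }, { α, δ, ε }, { α, δ, ζ }, { β, γ, ε }, { β, γ, ζ }, { β, ε, ζ }, { γ, ε, ζ }, { α, β, γ, δ }, { α, β, δ, ε }, { α, β, δ, ζ }, { α, γ, δ, ε }, { α, γ, δ, ζ }, { α, δ, ε, ζ }, { β, γ, ε, ζ }, { α, β, γ, δ, ε }, { α, β, γ, δ, ζ }, { α, β, δ, ε, ζ }, { α, γ, δ, ε, ζ }, X }

Trace:
Initial family (5 sets): { {  }, { α, β, δ }, { α, γ, δ }, { α, γ, δ, ζ }, X }.
Iteration 1 adds 5:
  { β, ε }  = ᶜ of { α, γ, δ, ζ }
  { β, ε, ζ }  = ᶜ of { α, γ, δ }
  { γ, ε, ζ }  = ᶜ of { α, β, δ }
  { α, β, γ, δ }  = { α, γ, δ } ∪ { α, β, δ }
  { α, β, γ, δ, ζ }  = { α, γ, δ, ζ } ∪ { α, β, δ }
  — 10 sets.
Iteration 2: +7 →
  { ε }  = ᶜ of { α, β, γ, δ, ζ }
  { ε, ζ }  = ᶜ of { α, β, γ, δ }
  { α, β, δ, ε }  = { β, ε } ∪ { α, β, δ }
  { β, γ, ε, ζ }  = { β, ε } ∪ { γ, ε, ζ }
  { α, β, γ, δ, ε }  = { β, ε } ∪ { α, γ, δ }
  { α, β, δ, ε, ζ }  = { β, ε, ζ } ∪ { α, β, δ }
  { α, γ, δ, ε, ζ }  = { α, γ, δ } ∪ { γ, ε, ζ }
  — 17 sets.
Iteration 3: 6 new —
  { β }  = ᶜ of { α, γ, δ, ε, ζ }
  { γ }  = ᶜ of { α, β, δ, ε, ζ }
  { ζ }  = ᶜ of { α, β, γ, δ, ε }
  { α, δ }  = ᶜ of { β, γ, ε, ζ }
  { γ, ζ }  = ᶜ of { α, β, δ, ε }
  { α, γ, δ, ε }  = { α, γ, δ } ∪ { ε }
  — 23 sets.
Iteration 4. New:
  { β, γ }  = { β } ∪ { γ }
  { β, ζ }  = ᶜ of { α, γ, δ, ε }
  { γ, ε }  = { ε } ∪ { γ }
  { α, δ, ε }  = { ε } ∪ { α, δ }
  { α, δ, ζ }  = { ζ } ∪ { α, δ }
  { β, γ, ε }  = { β, ε } ∪ { γ }
  { β, γ, ζ }  = { β } ∪ { γ, ζ }
  { α, β, δ, ζ }  = { ζ } ∪ { α, β, δ }
  { α, δ, ε, ζ }  = { ε, ζ } ∪ { α, δ }
  — 32 sets.
Iteration 5: closed — nothing new.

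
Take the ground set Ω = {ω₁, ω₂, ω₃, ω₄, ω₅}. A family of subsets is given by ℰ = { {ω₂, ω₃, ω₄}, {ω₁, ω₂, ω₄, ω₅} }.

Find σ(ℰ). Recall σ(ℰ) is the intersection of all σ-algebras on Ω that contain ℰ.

Take S₀ = ℰ ∪ {∅, Ω} = { {}, {ω₂, ω₃, ω₄}, {ω₁, ω₂, ω₄, ω₅}, Ω }.
Pass 1: +2 →
  {ω₃}  = ᶜ of {ω₁, ω₂, ω₄, ω₅}
  {ω₁, ω₅}  = ᶜ of {ω₂, ω₃, ω₄}
Pass 2 (1 new):
  {ω₁, ω₃, ω₅}  = {ω₃} ∪ {ω₁, ω₅}
Pass 3: 1 new —
  {ω₂, ω₄}  = ᶜ of {ω₁, ω₃, ω₅}
Pass 4: stable.

σ(ℰ) = { {}, {ω₃}, {ω₁, ω₅}, {ω₂, ω₄}, {ω₁, ω₃, ω₅}, {ω₂, ω₃, ω₄}, {ω₁, ω₂, ω₄, ω₅}, Ω }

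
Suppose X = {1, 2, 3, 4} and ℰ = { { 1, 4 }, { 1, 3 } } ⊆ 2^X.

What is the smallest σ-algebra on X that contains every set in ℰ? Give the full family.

Answer: σ(ℰ) = { {}, { 1 }, { 2 }, { 3 }, { 4 }, { 1, 2 }, { 1, 3 }, { 1, 4 }, { 2, 3 }, { 2, 4 }, { 3, 4 }, { 1, 2, 3 }, { 1, 2, 4 }, { 1, 3, 4 }, { 2, 3, 4 }, X }

Derivation:
Begin from { {}, { 1, 3 }, { 1, 4 }, X } (that is, ℰ plus ∅ and X).
Iteration 1 (3 new):
  { 2, 3 }  = ᶜ of { 1, 4 }
  { 2, 4 }  = ᶜ of { 1, 3 }
  { 1, 3, 4 }  = { 1, 3 } ∪ { 1, 4 }
  (now 7)
Iteration 2: 4 new —
  { 2 }  = ᶜ of { 1, 3, 4 }
  { 1, 2, 3 }  = { 2, 3 } ∪ { 1, 3 }
  { 1, 2, 4 }  = { 1, 4 } ∪ { 2, 4 }
  { 2, 3, 4 }  = { 2, 3 } ∪ { 2, 4 }
  (now 11)
Iteration 3: +3 →
  { 1 }  = ᶜ of { 2, 3, 4 }
  { 3 }  = ᶜ of { 1, 2, 4 }
  { 4 }  = ᶜ of { 1, 2, 3 }
  (now 14)
Iteration 4 (2 new):
  { 1, 2 }  = { 2 } ∪ { 1 }
  { 3, 4 }  = { 3 } ∪ { 4 }
  (now 16)
Iteration 5: no new sets; the family is a σ-algebra.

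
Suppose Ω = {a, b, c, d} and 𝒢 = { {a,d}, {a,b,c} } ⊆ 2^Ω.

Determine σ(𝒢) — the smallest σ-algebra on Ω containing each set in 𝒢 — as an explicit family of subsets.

Answer: σ(𝒢) = { {}, {a}, {d}, {a,d}, {b,c}, {a,b,c}, {b,c,d}, Ω }

Derivation:
Seed the family with 𝒢 together with ∅ and Ω: { {}, {a,d}, {a,b,c}, Ω }.
Step 1 (2 new):
  {d}  = complement {a,b,c}
  {b,c}  = complement {a,d}
Step 2 (1 new):
  {b,c,d}  = {b,c} ∪ {d}
Step 3 (1 new):
  {a}  = complement {b,c,d}
Step 4: closed — nothing new.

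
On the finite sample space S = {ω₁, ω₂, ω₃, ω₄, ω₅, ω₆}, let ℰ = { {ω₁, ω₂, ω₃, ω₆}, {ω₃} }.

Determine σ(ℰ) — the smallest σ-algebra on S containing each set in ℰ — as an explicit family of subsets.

|σ(ℰ)| = 8.  σ(ℰ) = { ∅, {ω₃}, {ω₄, ω₅}, {ω₁, ω₂, ω₆}, {ω₃, ω₄, ω₅}, {ω₁, ω₂, ω₃, ω₆}, {ω₁, ω₂, ω₄, ω₅, ω₆}, S }

Working:
Seed the family with ℰ together with ∅ and S: { ∅, {ω₃}, {ω₁, ω₂, ω₃, ω₆}, S }.
Step 1 (2 new):
  {ω₄, ω₅}  = complement {ω₁, ω₂, ω₃, ω₆}
  {ω₁, ω₂, ω₄, ω₅, ω₆}  = complement {ω₃}
Step 2 adds 1:
  {ω₃, ω₄, ω₅}  = {ω₄, ω₅} ∪ {ω₃}
Step 3: +1 →
  {ω₁, ω₂, ω₆}  = complement {ω₃, ω₄, ω₅}
Step 4 adds nothing — fixpoint reached.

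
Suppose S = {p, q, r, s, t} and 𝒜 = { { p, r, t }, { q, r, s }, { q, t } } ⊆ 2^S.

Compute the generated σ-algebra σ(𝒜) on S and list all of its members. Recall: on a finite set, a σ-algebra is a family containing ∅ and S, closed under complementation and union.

Answer: σ(𝒜) = { {}, { p }, { q }, { r }, { s }, { t }, { p, q }, { p, r }, { p, s }, { p, t }, { q, r }, { q, s }, { q, t }, { r, s }, { r, t }, { s, t }, { p, q, r }, { p, q, s }, { p, q, t }, { p, r, s }, { p, r, t }, { p, s, t }, { q, r, s }, { q, r, t }, { q, s, t }, { r, s, t }, { p, q, r, s }, { p, q, r, t }, { p, q, s, t }, { p, r, s, t }, { q, r, s, t }, S }

Trace:
Begin from { {}, { q, t }, { p, r, t }, { q, r, s }, S } (that is, 𝒜 plus ∅ and S).
Pass 1: 5 new —
  { p, t }  = S∖{ q, r, s }
  { q, s }  = S∖{ p, r, t }
  { p, r, s }  = S∖{ q, t }
  { p, q, r, t }  = { q, t } ∪ { p, r, t }
  { q, r, s, t }  = { q, t } ∪ { q, r, s }
  [10 total]
Pass 2 adds 7:
  { p }  = S∖{ q, r, s, t }
  { s }  = S∖{ p, q, r, t }
  { p, q, t }  = { q, t } ∪ { p, t }
  { q, s, t }  = { q, t } ∪ { q, s }
  { p, q, r, s }  = { q, r, s } ∪ { p, r, s }
  { p, q, s, t }  = { p, t } ∪ { q, s }
  { p, r, s, t }  = { p, r, t } ∪ { p, r, s }
  [17 total]
Pass 3: 8 new —
  { q }  = S∖{ p, r, s, t }
  { r }  = S∖{ p, q, s, t }
  { t }  = S∖{ p, q, r, s }
  { p, r }  = S∖{ q, s, t }
  { p, s }  = { s } ∪ { p }
  { r, s }  = S∖{ p, q, t }
  { p, q, s }  = { q, s } ∪ { p }
  { p, s, t }  = { p, t } ∪ { s }
  [25 total]
Pass 4. New:
  { p, q }  = { q } ∪ { p }
  { q, r }  = S∖{ p, s, t }
  { r, t }  = S∖{ p, q, s }
  { s, t }  = { t } ∪ { s }
  { p, q, r }  = { q } ∪ { p, r }
  { q, r, t }  = S∖{ p, s }
  { r, s, t }  = { r, s } ∪ { t }
  [32 total]
Pass 5: stable.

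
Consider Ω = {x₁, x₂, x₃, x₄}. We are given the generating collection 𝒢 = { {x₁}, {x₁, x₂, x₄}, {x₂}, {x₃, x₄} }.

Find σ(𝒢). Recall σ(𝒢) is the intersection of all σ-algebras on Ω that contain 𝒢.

Initial family (6 sets): { {}, {x₁}, {x₂}, {x₃, x₄}, {x₁, x₂, x₄}, Ω }.
Round 1 adds 4:
  {x₃}  = ᶜ of {x₁, x₂, x₄}
  {x₁, x₂}  = ᶜ of {x₃, x₄}
  {x₁, x₃, x₄}  = ᶜ of {x₂}
  {x₂, x₃, x₄}  = ᶜ of {x₁}
  |family| = 10
Round 2: 3 new —
  {x₁, x₃}  = {x₃} ∪ {x₁}
  {x₂, x₃}  = {x₂} ∪ {x₃}
  {x₁, x₂, x₃}  = {x₁, x₂} ∪ {x₃}
  |family| = 13
Round 3. New:
  {x₄}  = ᶜ of {x₁, x₂, x₃}
  {x₁, x₄}  = ᶜ of {x₂, x₃}
  {x₂, x₄}  = ᶜ of {x₁, x₃}
  |family| = 16
After Round 4 the family is unchanged; done.

Hence σ(𝒢) has 16 members: { {}, {x₁}, {x₂}, {x₃}, {x₄}, {x₁, x₂}, {x₁, x₃}, {x₁, x₄}, {x₂, x₃}, {x₂, x₄}, {x₃, x₄}, {x₁, x₂, x₃}, {x₁, x₂, x₄}, {x₁, x₃, x₄}, {x₂, x₃, x₄}, Ω }.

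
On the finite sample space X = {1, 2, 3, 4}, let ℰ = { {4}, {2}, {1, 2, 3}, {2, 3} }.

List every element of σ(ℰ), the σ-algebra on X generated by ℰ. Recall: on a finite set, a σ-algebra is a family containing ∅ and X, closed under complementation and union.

Take S₀ = ℰ ∪ {∅, X} = { ∅, {2}, {4}, {2, 3}, {1, 2, 3}, X }.
Round 1 (4 new):
  {1, 4}  = {2, 3}ᶜ
  {2, 4}  = {4} ∪ {2}
  {1, 3, 4}  = {2}ᶜ
  {2, 3, 4}  = {2, 3} ∪ {4}
  |family| = 10
Round 2: +3 →
  {1}  = {2, 3, 4}ᶜ
  {1, 3}  = {2, 4}ᶜ
  {1, 2, 4}  = {2} ∪ {1, 4}
  |family| = 13
Round 3: 2 new —
  {3}  = {1, 2, 4}ᶜ
  {1, 2}  = {2} ∪ {1}
  |family| = 15
Round 4: +1 →
  {3, 4}  = {1, 2}ᶜ
  |family| = 16
Round 5: no new sets; the family is a σ-algebra.

σ(ℰ) = { ∅, {1}, {2}, {3}, {4}, {1, 2}, {1, 3}, {1, 4}, {2, 3}, {2, 4}, {3, 4}, {1, 2, 3}, {1, 2, 4}, {1, 3, 4}, {2, 3, 4}, X }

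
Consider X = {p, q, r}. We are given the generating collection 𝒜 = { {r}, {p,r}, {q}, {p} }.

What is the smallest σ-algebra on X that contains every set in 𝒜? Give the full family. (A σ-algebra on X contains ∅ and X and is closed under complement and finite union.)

Answer: σ(𝒜) = { {}, {p}, {q}, {r}, {p,q}, {p,r}, {q,r}, X }

Check:
Initial family (6 sets): { {}, {p}, {q}, {r}, {p,r}, X }.
Iteration 1: 2 new —
  {p,q}  = X∖{r}
  {q,r}  = X∖{p}
  [8 total]
Iteration 2 adds nothing — fixpoint reached.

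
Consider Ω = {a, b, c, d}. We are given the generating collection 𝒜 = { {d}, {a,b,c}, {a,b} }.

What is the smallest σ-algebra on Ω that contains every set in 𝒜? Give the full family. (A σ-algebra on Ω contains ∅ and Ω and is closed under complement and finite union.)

σ(𝒜) (8 sets): { ∅, {c}, {d}, {a,b}, {c,d}, {a,b,c}, {a,b,d}, Ω }

Derivation:
Initial family (5 sets): { ∅, {d}, {a,b}, {a,b,c}, Ω }.
Step 1 adds 2:
  {c,d}  = Ω∖{a,b}
  {a,b,d}  = {a,b} ∪ {d}
Step 2: 1 new —
  {c}  = Ω∖{a,b,d}
Step 3: stable.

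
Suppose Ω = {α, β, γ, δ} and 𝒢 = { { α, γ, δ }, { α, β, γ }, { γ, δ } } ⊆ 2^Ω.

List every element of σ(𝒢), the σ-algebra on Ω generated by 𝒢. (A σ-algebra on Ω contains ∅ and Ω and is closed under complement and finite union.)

Start: 𝒢 ∪ {∅, Ω} = { {}, { γ, δ }, { α, β, γ }, { α, γ, δ }, Ω }.
Round 1: +3 →
  { β }  = complement { α, γ, δ }
  { δ }  = complement { α, β, γ }
  { α, β }  = complement { γ, δ }
  |family| = 8
Round 2 (3 new):
  { β, δ }  = { δ } ∪ { β }
  { α, β, δ }  = { δ } ∪ { α, β }
  { β, γ, δ }  = { β } ∪ { γ, δ }
  |family| = 11
Round 3 adds 3:
  { α }  = complement { β, γ, δ }
  { γ }  = complement { α, β, δ }
  { α, γ }  = complement { β, δ }
  |family| = 14
Round 4: 2 new —
  { α, δ }  = { δ } ∪ { α }
  { β, γ }  = { γ } ∪ { β }
  |family| = 16
Round 5 adds nothing — fixpoint reached.

|σ(𝒢)| = 16.  σ(𝒢) = { {}, { α }, { β }, { γ }, { δ }, { α, β }, { α, γ }, { α, δ }, { β, γ }, { β, δ }, { γ, δ }, { α, β, γ }, { α, β, δ }, { α, γ, δ }, { β, γ, δ }, Ω }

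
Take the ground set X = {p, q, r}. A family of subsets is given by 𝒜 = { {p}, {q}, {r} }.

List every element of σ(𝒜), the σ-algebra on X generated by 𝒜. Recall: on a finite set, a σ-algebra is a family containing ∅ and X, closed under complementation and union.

Begin from { {}, {p}, {q}, {r}, X } (that is, 𝒜 plus ∅ and X).
Iteration 1 (3 new):
  {p,q}  = {r}ᶜ
  {p,r}  = {q}ᶜ
  {q,r}  = {p}ᶜ
Iteration 2: closed — nothing new.

σ(𝒜) = { {}, {p}, {q}, {r}, {p,q}, {p,r}, {q,r}, X }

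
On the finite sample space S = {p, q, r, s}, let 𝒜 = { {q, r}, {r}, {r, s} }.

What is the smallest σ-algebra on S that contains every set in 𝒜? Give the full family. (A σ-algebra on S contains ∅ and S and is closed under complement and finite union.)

Seed the family with 𝒜 together with ∅ and S: { {}, {r}, {q, r}, {r, s}, S }.
Pass 1 (4 new):
  {p, q}  = ᶜ of {r, s}
  {p, s}  = ᶜ of {q, r}
  {p, q, s}  = ᶜ of {r}
  {q, r, s}  = {r, s} ∪ {q, r}
  (now 9)
Pass 2 adds 3:
  {p}  = ᶜ of {q, r, s}
  {p, q, r}  = {p, q} ∪ {r}
  {p, r, s}  = {r, s} ∪ {p, s}
  (now 12)
Pass 3: +3 →
  {q}  = ᶜ of {p, r, s}
  {s}  = ᶜ of {p, q, r}
  {p, r}  = {r} ∪ {p}
  (now 15)
Pass 4: 1 new —
  {q, s}  = ᶜ of {p, r}
  (now 16)
Pass 5: closed — nothing new.

Therefore σ(𝒜) = { {}, {p}, {q}, {r}, {s}, {p, q}, {p, r}, {p, s}, {q, r}, {q, s}, {r, s}, {p, q, r}, {p, q, s}, {p, r, s}, {q, r, s}, S } (|σ(𝒜)| = 16).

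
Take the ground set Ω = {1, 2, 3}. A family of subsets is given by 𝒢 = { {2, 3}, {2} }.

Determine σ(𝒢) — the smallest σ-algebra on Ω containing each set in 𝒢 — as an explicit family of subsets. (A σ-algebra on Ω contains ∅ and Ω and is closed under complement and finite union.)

|σ(𝒢)| = 8.  σ(𝒢) = { {}, {1}, {2}, {3}, {1, 2}, {1, 3}, {2, 3}, Ω }

Check:
Take S₀ = 𝒢 ∪ {∅, Ω} = { {}, {2}, {2, 3}, Ω }.
Pass 1 (2 new):
  {1}  = {2, 3}ᶜ
  {1, 3}  = {2}ᶜ
  [6 total]
Pass 2. New:
  {1, 2}  = {2} ∪ {1}
  [7 total]
Pass 3 adds 1:
  {3}  = {1, 2}ᶜ
  [8 total]
Pass 4: already closed under ᶜ and ∪.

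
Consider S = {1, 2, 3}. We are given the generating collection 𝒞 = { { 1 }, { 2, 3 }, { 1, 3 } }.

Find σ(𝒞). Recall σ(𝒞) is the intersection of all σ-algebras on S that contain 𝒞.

Answer: σ(𝒞) = { {}, { 1 }, { 2 }, { 3 }, { 1, 2 }, { 1, 3 }, { 2, 3 }, S }

Derivation:
Begin from { {}, { 1 }, { 1, 3 }, { 2, 3 }, S } (that is, 𝒞 plus ∅ and S).
Pass 1: 1 new —
  { 2 }  = { 1, 3 }ᶜ
  [6 total]
Pass 2: 1 new —
  { 1, 2 }  = { 2 } ∪ { 1 }
  [7 total]
Pass 3 (1 new):
  { 3 }  = { 1, 2 }ᶜ
  [8 total]
After Pass 4 the family is unchanged; done.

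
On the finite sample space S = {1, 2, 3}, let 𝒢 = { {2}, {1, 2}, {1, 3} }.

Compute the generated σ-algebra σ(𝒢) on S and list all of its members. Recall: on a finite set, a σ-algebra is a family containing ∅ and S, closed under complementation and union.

|σ(𝒢)| = 8.  σ(𝒢) = { {}, {1}, {2}, {3}, {1, 2}, {1, 3}, {2, 3}, S }

Working:
Initial family (5 sets): { {}, {2}, {1, 2}, {1, 3}, S }.
Pass 1: +1 →
  {3}  = ᶜ of {1, 2}
  [6 total]
Pass 2: 1 new —
  {2, 3}  = {3} ∪ {2}
  [7 total]
Pass 3. New:
  {1}  = ᶜ of {2, 3}
  [8 total]
Pass 4: closed — nothing new.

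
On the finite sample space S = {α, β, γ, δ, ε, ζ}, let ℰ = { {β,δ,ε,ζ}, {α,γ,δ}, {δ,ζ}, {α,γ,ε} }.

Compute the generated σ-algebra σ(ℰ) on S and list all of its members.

σ(ℰ) = { {}, {β}, {δ}, {ε}, {ζ}, {α,γ}, {β,δ}, {β,ε}, {β,ζ}, {δ,ε}, {δ,ζ}, {ε,ζ}, {α,β,γ}, {α,γ,δ}, {α,γ,ε}, {α,γ,ζ}, {β,δ,ε}, {β,δ,ζ}, {β,ε,ζ}, {δ,ε,ζ}, {α,β,γ,δ}, {α,β,γ,ε}, {α,β,γ,ζ}, {α,γ,δ,ε}, {α,γ,δ,ζ}, {α,γ,ε,ζ}, {β,δ,ε,ζ}, {α,β,γ,δ,ε}, {α,β,γ,δ,ζ}, {α,β,γ,ε,ζ}, {α,γ,δ,ε,ζ}, S }

Trace:
Start: ℰ ∪ {∅, S} = { {}, {δ,ζ}, {α,γ,δ}, {α,γ,ε}, {β,δ,ε,ζ}, S }.
Pass 1. New:
  {α,γ}  = S∖{β,δ,ε,ζ}
  {β,δ,ζ}  = S∖{α,γ,ε}
  {β,ε,ζ}  = S∖{α,γ,δ}
  {α,β,γ,ε}  = S∖{δ,ζ}
  {α,γ,δ,ε}  = {α,γ,δ} ∪ {α,γ,ε}
  {α,γ,δ,ζ}  = {α,γ,δ} ∪ {δ,ζ}
  {α,γ,δ,ε,ζ}  = {α,γ,ε} ∪ {δ,ζ}
  — 13 sets.
Pass 2: 6 new —
  {β}  = S∖{α,γ,δ,ε,ζ}
  {β,ε}  = S∖{α,γ,δ,ζ}
  {β,ζ}  = S∖{α,γ,δ,ε}
  {α,β,γ,δ,ε}  = {α,γ,δ} ∪ {α,β,γ,ε}
  {α,β,γ,δ,ζ}  = {β,δ,ζ} ∪ {α,γ,δ}
  {α,β,γ,ε,ζ}  = {α,γ,ε} ∪ {β,ε,ζ}
  — 19 sets.
Pass 3 (6 new):
  {δ}  = S∖{α,β,γ,ε,ζ}
  {ε}  = S∖{α,β,γ,δ,ζ}
  {ζ}  = S∖{α,β,γ,δ,ε}
  {α,β,γ}  = {β} ∪ {α,γ}
  {α,β,γ,δ}  = {β} ∪ {α,γ,δ}
  {α,β,γ,ζ}  = {α,γ} ∪ {β,ζ}
  — 25 sets.
Pass 4: +7 →
  {β,δ}  = {β} ∪ {δ}
  {δ,ε}  = S∖{α,β,γ,ζ}
  {ε,ζ}  = S∖{α,β,γ,δ}
  {α,γ,ζ}  = {ζ} ∪ {α,γ}
  {β,δ,ε}  = {β,ε} ∪ {δ}
  {δ,ε,ζ}  = S∖{α,β,γ}
  {α,γ,ε,ζ}  = {α,γ,ε} ∪ {ζ}
  — 32 sets.
Pass 5: stable.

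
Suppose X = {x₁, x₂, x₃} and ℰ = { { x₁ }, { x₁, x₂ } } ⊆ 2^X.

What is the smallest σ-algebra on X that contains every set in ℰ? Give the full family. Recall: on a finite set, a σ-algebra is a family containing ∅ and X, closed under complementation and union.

Answer: σ(ℰ) = { ∅, { x₁ }, { x₂ }, { x₃ }, { x₁, x₂ }, { x₁, x₃ }, { x₂, x₃ }, X }

Derivation:
Start: ℰ ∪ {∅, X} = { ∅, { x₁ }, { x₁, x₂ }, X }.
Pass 1 (2 new):
  { x₃ }  = ᶜ of { x₁, x₂ }
  { x₂, x₃ }  = ᶜ of { x₁ }
Pass 2: 1 new —
  { x₁, x₃ }  = { x₃ } ∪ { x₁ }
Pass 3: 1 new —
  { x₂ }  = ᶜ of { x₁, x₃ }
Pass 4 adds nothing — fixpoint reached.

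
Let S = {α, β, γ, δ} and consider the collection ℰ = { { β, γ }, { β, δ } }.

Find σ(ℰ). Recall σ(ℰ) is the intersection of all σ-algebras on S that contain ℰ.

Start: ℰ ∪ {∅, S} = { ∅, { β, γ }, { β, δ }, S }.
Iteration 1: 3 new —
  { α, γ }  = S∖{ β, δ }
  { α, δ }  = S∖{ β, γ }
  { β, γ, δ }  = { β, δ } ∪ { β, γ }
  — 7 sets.
Iteration 2: +4 →
  { α }  = S∖{ β, γ, δ }
  { α, β, γ }  = { β, γ } ∪ { α, γ }
  { α, β, δ }  = { α, δ } ∪ { β, δ }
  { α, γ, δ }  = { α, δ } ∪ { α, γ }
  — 11 sets.
Iteration 3: 3 new —
  { β }  = S∖{ α, γ, δ }
  { γ }  = S∖{ α, β, δ }
  { δ }  = S∖{ α, β, γ }
  — 14 sets.
Iteration 4. New:
  { α, β }  = { β } ∪ { α }
  { γ, δ }  = { γ } ∪ { δ }
  — 16 sets.
Iteration 5: closed — nothing new.

σ(ℰ) = { ∅, { α }, { β }, { γ }, { δ }, { α, β }, { α, γ }, { α, δ }, { β, γ }, { β, δ }, { γ, δ }, { α, β, γ }, { α, β, δ }, { α, γ, δ }, { β, γ, δ }, S }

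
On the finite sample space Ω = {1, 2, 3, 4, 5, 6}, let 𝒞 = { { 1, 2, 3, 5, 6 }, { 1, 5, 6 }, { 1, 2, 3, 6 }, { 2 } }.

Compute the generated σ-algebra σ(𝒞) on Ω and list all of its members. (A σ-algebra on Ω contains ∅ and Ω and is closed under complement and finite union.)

|σ(𝒞)| = 32.  σ(𝒞) = { {}, { 2 }, { 3 }, { 4 }, { 5 }, { 1, 6 }, { 2, 3 }, { 2, 4 }, { 2, 5 }, { 3, 4 }, { 3, 5 }, { 4, 5 }, { 1, 2, 6 }, { 1, 3, 6 }, { 1, 4, 6 }, { 1, 5, 6 }, { 2, 3, 4 }, { 2, 3, 5 }, { 2, 4, 5 }, { 3, 4, 5 }, { 1, 2, 3, 6 }, { 1, 2, 4, 6 }, { 1, 2, 5, 6 }, { 1, 3, 4, 6 }, { 1, 3, 5, 6 }, { 1, 4, 5, 6 }, { 2, 3, 4, 5 }, { 1, 2, 3, 4, 6 }, { 1, 2, 3, 5, 6 }, { 1, 2, 4, 5, 6 }, { 1, 3, 4, 5, 6 }, Ω }

Derivation:
Seed the family with 𝒞 together with ∅ and Ω: { {}, { 2 }, { 1, 5, 6 }, { 1, 2, 3, 6 }, { 1, 2, 3, 5, 6 }, Ω }.
Round 1. New:
  { 4 }  = ᶜ of { 1, 2, 3, 5, 6 }
  { 4, 5 }  = ᶜ of { 1, 2, 3, 6 }
  { 2, 3, 4 }  = ᶜ of { 1, 5, 6 }
  { 1, 2, 5, 6 }  = { 1, 5, 6 } ∪ { 2 }
  { 1, 3, 4, 5, 6 }  = ᶜ of { 2 }
Round 2: 7 new —
  { 2, 4 }  = { 2 } ∪ { 4 }
  { 3, 4 }  = ᶜ of { 1, 2, 5, 6 }
  { 2, 4, 5 }  = { 2 } ∪ { 4, 5 }
  { 1, 4, 5, 6 }  = { 4, 5 } ∪ { 1, 5, 6 }
  { 2, 3, 4, 5 }  = { 2, 3, 4 } ∪ { 4, 5 }
  { 1, 2, 3, 4, 6 }  = { 2, 3, 4 } ∪ { 1, 2, 3, 6 }
  { 1, 2, 4, 5, 6 }  = { 4, 5 } ∪ { 1, 2, 5, 6 }
Round 3: +7 →
  { 3 }  = ᶜ of { 1, 2, 4, 5, 6 }
  { 5 }  = ᶜ of { 1, 2, 3, 4, 6 }
  { 1, 6 }  = ᶜ of { 2, 3, 4, 5 }
  { 2, 3 }  = ᶜ of { 1, 4, 5, 6 }
  { 1, 3, 6 }  = ᶜ of { 2, 4, 5 }
  { 3, 4, 5 }  = { 4, 5 } ∪ { 3, 4 }
  { 1, 3, 5, 6 }  = ᶜ of { 2, 4 }
Round 4 (7 new):
  { 2, 5 }  = { 2 } ∪ { 5 }
  { 3, 5 }  = { 5 } ∪ { 3 }
  { 1, 2, 6 }  = ᶜ of { 3, 4, 5 }
  { 1, 4, 6 }  = { 1, 6 } ∪ { 4 }
  { 2, 3, 5 }  = { 5 } ∪ { 2, 3 }
  { 1, 2, 4, 6 }  = { 1, 6 } ∪ { 2, 4 }
  { 1, 3, 4, 6 }  = { 3, 4 } ∪ { 1, 3, 6 }
Round 5 adds nothing — fixpoint reached.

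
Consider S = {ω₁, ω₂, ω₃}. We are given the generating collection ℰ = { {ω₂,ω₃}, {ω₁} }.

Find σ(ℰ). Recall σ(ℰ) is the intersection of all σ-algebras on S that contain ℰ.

Begin from { {}, {ω₁}, {ω₂,ω₃}, S } (that is, ℰ plus ∅ and S).
Step 1: closed — nothing new.

|σ(ℰ)| = 4.  σ(ℰ) = { {}, {ω₁}, {ω₂,ω₃}, S }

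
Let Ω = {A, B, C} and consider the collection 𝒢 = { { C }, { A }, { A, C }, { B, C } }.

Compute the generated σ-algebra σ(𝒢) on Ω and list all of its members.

|σ(𝒢)| = 8.  σ(𝒢) = { ∅, { A }, { B }, { C }, { A, B }, { A, C }, { B, C }, Ω }

Trace:
Take S₀ = 𝒢 ∪ {∅, Ω} = { ∅, { A }, { C }, { A, C }, { B, C }, Ω }.
Iteration 1 (2 new):
  { B }  = ᶜ of { A, C }
  { A, B }  = ᶜ of { C }
Iteration 2: stable.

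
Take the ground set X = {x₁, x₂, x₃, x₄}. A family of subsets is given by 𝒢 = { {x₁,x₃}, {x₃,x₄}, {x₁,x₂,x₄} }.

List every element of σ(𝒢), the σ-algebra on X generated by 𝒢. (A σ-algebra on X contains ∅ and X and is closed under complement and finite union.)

Begin from { ∅, {x₁,x₃}, {x₃,x₄}, {x₁,x₂,x₄}, X } (that is, 𝒢 plus ∅ and X).
Pass 1 (4 new):
  {x₃}  = X∖{x₁,x₂,x₄}
  {x₁,x₂}  = X∖{x₃,x₄}
  {x₂,x₄}  = X∖{x₁,x₃}
  {x₁,x₃,x₄}  = {x₃,x₄} ∪ {x₁,x₃}
Pass 2. New:
  {x₂}  = X∖{x₁,x₃,x₄}
  {x₁,x₂,x₃}  = {x₁,x₂} ∪ {x₃}
  {x₂,x₃,x₄}  = {x₃,x₄} ∪ {x₂,x₄}
Pass 3: 3 new —
  {x₁}  = X∖{x₂,x₃,x₄}
  {x₄}  = X∖{x₁,x₂,x₃}
  {x₂,x₃}  = {x₃} ∪ {x₂}
Pass 4 adds 1:
  {x₁,x₄}  = X∖{x₂,x₃}
Pass 5: closed — nothing new.

|σ(𝒢)| = 16.  σ(𝒢) = { ∅, {x₁}, {x₂}, {x₃}, {x₄}, {x₁,x₂}, {x₁,x₃}, {x₁,x₄}, {x₂,x₃}, {x₂,x₄}, {x₃,x₄}, {x₁,x₂,x₃}, {x₁,x₂,x₄}, {x₁,x₃,x₄}, {x₂,x₃,x₄}, X }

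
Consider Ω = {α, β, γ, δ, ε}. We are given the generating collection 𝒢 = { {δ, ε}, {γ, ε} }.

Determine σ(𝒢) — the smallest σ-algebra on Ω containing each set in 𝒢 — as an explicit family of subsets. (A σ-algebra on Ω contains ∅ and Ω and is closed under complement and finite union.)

Take S₀ = 𝒢 ∪ {∅, Ω} = { ∅, {γ, ε}, {δ, ε}, Ω }.
Round 1: 3 new —
  {α, β, γ}  = {δ, ε}ᶜ
  {α, β, δ}  = {γ, ε}ᶜ
  {γ, δ, ε}  = {γ, ε} ∪ {δ, ε}
  [7 total]
Round 2. New:
  {α, β}  = {γ, δ, ε}ᶜ
  {α, β, γ, δ}  = {α, β, γ} ∪ {α, β, δ}
  {α, β, γ, ε}  = {α, β, γ} ∪ {γ, ε}
  {α, β, δ, ε}  = {δ, ε} ∪ {α, β, δ}
  [11 total]
Round 3: +3 →
  {γ}  = {α, β, δ, ε}ᶜ
  {δ}  = {α, β, γ, ε}ᶜ
  {ε}  = {α, β, γ, δ}ᶜ
  [14 total]
Round 4 adds 2:
  {γ, δ}  = {γ} ∪ {δ}
  {α, β, ε}  = {α, β} ∪ {ε}
  [16 total]
After Round 5 the family is unchanged; done.

σ(𝒢) = { ∅, {γ}, {δ}, {ε}, {α, β}, {γ, δ}, {γ, ε}, {δ, ε}, {α, β, γ}, {α, β, δ}, {α, β, ε}, {γ, δ, ε}, {α, β, γ, δ}, {α, β, γ, ε}, {α, β, δ, ε}, Ω }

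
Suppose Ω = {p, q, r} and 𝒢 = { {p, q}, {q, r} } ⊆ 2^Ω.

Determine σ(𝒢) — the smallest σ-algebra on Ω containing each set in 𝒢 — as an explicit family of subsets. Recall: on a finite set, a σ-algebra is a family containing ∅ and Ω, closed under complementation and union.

σ(𝒢) (8 sets): { {}, {p}, {q}, {r}, {p, q}, {p, r}, {q, r}, Ω }

Trace:
Initial family (4 sets): { {}, {p, q}, {q, r}, Ω }.
Step 1. New:
  {p}  = complement {q, r}
  {r}  = complement {p, q}
Step 2: 1 new —
  {p, r}  = {r} ∪ {p}
Step 3 adds 1:
  {q}  = complement {p, r}
Step 4: closed — nothing new.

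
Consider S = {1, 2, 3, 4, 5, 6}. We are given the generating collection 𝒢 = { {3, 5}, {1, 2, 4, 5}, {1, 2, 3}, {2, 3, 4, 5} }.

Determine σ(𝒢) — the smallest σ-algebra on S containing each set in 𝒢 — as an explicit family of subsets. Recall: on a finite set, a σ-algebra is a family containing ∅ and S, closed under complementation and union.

Initial family (6 sets): { {}, {3, 5}, {1, 2, 3}, {1, 2, 4, 5}, {2, 3, 4, 5}, S }.
Pass 1: 6 new —
  {1, 6}  = S∖{2, 3, 4, 5}
  {3, 6}  = S∖{1, 2, 4, 5}
  {4, 5, 6}  = S∖{1, 2, 3}
  {1, 2, 3, 5}  = {1, 2, 3} ∪ {3, 5}
  {1, 2, 4, 6}  = S∖{3, 5}
  {1, 2, 3, 4, 5}  = {1, 2, 3} ∪ {2, 3, 4, 5}
  — 12 sets.
Pass 2. New:
  {6}  = S∖{1, 2, 3, 4, 5}
  {4, 6}  = S∖{1, 2, 3, 5}
  {1, 3, 6}  = {1, 6} ∪ {3, 6}
  {3, 5, 6}  = {3, 6} ∪ {3, 5}
  {1, 2, 3, 6}  = {1, 2, 3} ∪ {1, 6}
  {1, 3, 5, 6}  = {1, 6} ∪ {3, 5}
  {1, 4, 5, 6}  = {1, 6} ∪ {4, 5, 6}
  {3, 4, 5, 6}  = {3, 6} ∪ {4, 5, 6}
  {1, 2, 3, 4, 6}  = {1, 2, 3} ∪ {1, 2, 4, 6}
  {1, 2, 3, 5, 6}  = {1, 6} ∪ {1, 2, 3, 5}
  {1, 2, 4, 5, 6}  = {1, 2, 4, 6} ∪ {1, 2, 4, 5}
  {2, 3, 4, 5, 6}  = {2, 3, 4, 5} ∪ {3, 6}
  — 24 sets.
Pass 3. New:
  {1}  = S∖{2, 3, 4, 5, 6}
  {3}  = S∖{1, 2, 4, 5, 6}
  {4}  = S∖{1, 2, 3, 5, 6}
  {5}  = S∖{1, 2, 3, 4, 6}
  {1, 2}  = S∖{3, 4, 5, 6}
  {2, 3}  = S∖{1, 4, 5, 6}
  {2, 4}  = S∖{1, 3, 5, 6}
  {4, 5}  = S∖{1, 2, 3, 6}
  {1, 2, 4}  = S∖{3, 5, 6}
  {1, 4, 6}  = {1, 6} ∪ {4, 6}
  {2, 4, 5}  = S∖{1, 3, 6}
  {3, 4, 6}  = {4, 6} ∪ {3, 6}
  {1, 3, 4, 6}  = {1, 3, 6} ∪ {4, 6}
  {1, 3, 4, 5, 6}  = {1, 3, 6} ∪ {1, 4, 5, 6}
  — 38 sets.
Pass 4: +21 →
  {2}  = S∖{1, 3, 4, 5, 6}
  {1, 3}  = {3} ∪ {1}
  {1, 4}  = {4} ∪ {1}
  {1, 5}  = {1} ∪ {5}
  {2, 5}  = S∖{1, 3, 4, 6}
  {3, 4}  = {3} ∪ {4}
  {5, 6}  = {6} ∪ {5}
  {1, 2, 5}  = S∖{3, 4, 6}
  {1, 2, 6}  = {1, 6} ∪ {1, 2}
  {1, 3, 5}  = {3, 5} ∪ {1}
  {1, 4, 5}  = {4, 5} ∪ {1}
  {1, 5, 6}  = {1, 6} ∪ {5}
  {2, 3, 4}  = {3} ∪ {2, 4}
  {2, 3, 5}  = S∖{1, 4, 6}
  {2, 3, 6}  = {2, 3} ∪ {3, 6}
  {2, 4, 6}  = {4, 6} ∪ {2, 4}
  {3, 4, 5}  = {4, 5} ∪ {3, 5}
  {1, 2, 3, 4}  = {1, 2, 3} ∪ {1, 2, 4}
  {2, 3, 4, 6}  = {2, 3} ∪ {3, 4, 6}
  {2, 3, 5, 6}  = {2, 3} ∪ {3, 5, 6}
  {2, 4, 5, 6}  = {4, 5, 6} ∪ {2, 4, 5}
  — 59 sets.
Pass 5: 5 new —
  {2, 6}  = {2} ∪ {6}
  {1, 3, 4}  = {3, 4} ∪ {1, 4}
  {2, 5, 6}  = {2, 5} ∪ {5, 6}
  {1, 2, 5, 6}  = S∖{3, 4}
  {1, 3, 4, 5}  = {3, 4, 5} ∪ {1, 3, 5}
  — 64 sets.
Pass 6: no new sets; the family is a σ-algebra.

Therefore σ(𝒢) = { {}, {1}, {2}, {3}, {4}, {5}, {6}, {1, 2}, {1, 3}, {1, 4}, {1, 5}, {1, 6}, {2, 3}, {2, 4}, {2, 5}, {2, 6}, {3, 4}, {3, 5}, {3, 6}, {4, 5}, {4, 6}, {5, 6}, {1, 2, 3}, {1, 2, 4}, {1, 2, 5}, {1, 2, 6}, {1, 3, 4}, {1, 3, 5}, {1, 3, 6}, {1, 4, 5}, {1, 4, 6}, {1, 5, 6}, {2, 3, 4}, {2, 3, 5}, {2, 3, 6}, {2, 4, 5}, {2, 4, 6}, {2, 5, 6}, {3, 4, 5}, {3, 4, 6}, {3, 5, 6}, {4, 5, 6}, {1, 2, 3, 4}, {1, 2, 3, 5}, {1, 2, 3, 6}, {1, 2, 4, 5}, {1, 2, 4, 6}, {1, 2, 5, 6}, {1, 3, 4, 5}, {1, 3, 4, 6}, {1, 3, 5, 6}, {1, 4, 5, 6}, {2, 3, 4, 5}, {2, 3, 4, 6}, {2, 3, 5, 6}, {2, 4, 5, 6}, {3, 4, 5, 6}, {1, 2, 3, 4, 5}, {1, 2, 3, 4, 6}, {1, 2, 3, 5, 6}, {1, 2, 4, 5, 6}, {1, 3, 4, 5, 6}, {2, 3, 4, 5, 6}, S } (|σ(𝒢)| = 64).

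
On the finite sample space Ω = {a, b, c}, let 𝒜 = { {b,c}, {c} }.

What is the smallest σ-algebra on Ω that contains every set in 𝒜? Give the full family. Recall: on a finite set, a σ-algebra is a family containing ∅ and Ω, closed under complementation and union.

σ(𝒜) (8 sets): { {}, {a}, {b}, {c}, {a,b}, {a,c}, {b,c}, Ω }

Check:
Initial family (4 sets): { {}, {c}, {b,c}, Ω }.
Step 1: +2 →
  {a}  = Ω∖{b,c}
  {a,b}  = Ω∖{c}
  |family| = 6
Step 2 adds 1:
  {a,c}  = {c} ∪ {a}
  |family| = 7
Step 3: 1 new —
  {b}  = Ω∖{a,c}
  |family| = 8
Step 4 adds nothing — fixpoint reached.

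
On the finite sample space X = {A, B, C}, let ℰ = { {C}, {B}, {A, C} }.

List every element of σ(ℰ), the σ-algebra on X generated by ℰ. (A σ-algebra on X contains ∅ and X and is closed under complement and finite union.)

Begin from { {}, {B}, {C}, {A, C}, X } (that is, ℰ plus ∅ and X).
Step 1. New:
  {A, B}  = X∖{C}
  {B, C}  = {C} ∪ {B}
  — 7 sets.
Step 2 (1 new):
  {A}  = X∖{B, C}
  — 8 sets.
Step 3: closed — nothing new.

Therefore σ(ℰ) = { {}, {A}, {B}, {C}, {A, B}, {A, C}, {B, C}, X } (|σ(ℰ)| = 8).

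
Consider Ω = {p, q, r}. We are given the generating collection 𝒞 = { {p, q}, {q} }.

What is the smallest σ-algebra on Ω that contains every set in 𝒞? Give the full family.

Initial family (4 sets): { {}, {q}, {p, q}, Ω }.
Iteration 1: +2 →
  {r}  = complement {p, q}
  {p, r}  = complement {q}
  [6 total]
Iteration 2 adds 1:
  {q, r}  = {r} ∪ {q}
  [7 total]
Iteration 3. New:
  {p}  = complement {q, r}
  [8 total]
Iteration 4: closed — nothing new.

|σ(𝒞)| = 8.  σ(𝒞) = { {}, {p}, {q}, {r}, {p, q}, {p, r}, {q, r}, Ω }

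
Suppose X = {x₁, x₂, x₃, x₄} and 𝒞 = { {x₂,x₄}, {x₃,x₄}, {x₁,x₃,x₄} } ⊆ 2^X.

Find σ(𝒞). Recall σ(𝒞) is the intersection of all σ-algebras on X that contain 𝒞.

σ(𝒞) (16 sets): { {}, {x₁}, {x₂}, {x₃}, {x₄}, {x₁,x₂}, {x₁,x₃}, {x₁,x₄}, {x₂,x₃}, {x₂,x₄}, {x₃,x₄}, {x₁,x₂,x₃}, {x₁,x₂,x₄}, {x₁,x₃,x₄}, {x₂,x₃,x₄}, X }

Working:
Begin from { {}, {x₂,x₄}, {x₃,x₄}, {x₁,x₃,x₄}, X } (that is, 𝒞 plus ∅ and X).
Step 1 (4 new):
  {x₂}  = ᶜ of {x₁,x₃,x₄}
  {x₁,x₂}  = ᶜ of {x₃,x₄}
  {x₁,x₃}  = ᶜ of {x₂,x₄}
  {x₂,x₃,x₄}  = {x₃,x₄} ∪ {x₂,x₄}
  [9 total]
Step 2. New:
  {x₁}  = ᶜ of {x₂,x₃,x₄}
  {x₁,x₂,x₃}  = {x₁,x₂} ∪ {x₁,x₃}
  {x₁,x₂,x₄}  = {x₁,x₂} ∪ {x₂,x₄}
  [12 total]
Step 3: +2 →
  {x₃}  = ᶜ of {x₁,x₂,x₄}
  {x₄}  = ᶜ of {x₁,x₂,x₃}
  [14 total]
Step 4 (2 new):
  {x₁,x₄}  = {x₄} ∪ {x₁}
  {x₂,x₃}  = {x₃} ∪ {x₂}
  [16 total]
After Step 5 the family is unchanged; done.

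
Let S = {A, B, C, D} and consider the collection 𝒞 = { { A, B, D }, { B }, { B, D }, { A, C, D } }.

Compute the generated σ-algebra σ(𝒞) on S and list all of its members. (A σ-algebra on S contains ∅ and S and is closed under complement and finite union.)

Start: 𝒞 ∪ {∅, S} = { {}, { B }, { B, D }, { A, B, D }, { A, C, D }, S }.
Round 1 adds 2:
  { C }  = { A, B, D }ᶜ
  { A, C }  = { B, D }ᶜ
  [8 total]
Round 2: +3 →
  { B, C }  = { C } ∪ { B }
  { A, B, C }  = { B } ∪ { A, C }
  { B, C, D }  = { C } ∪ { B, D }
  [11 total]
Round 3: +3 →
  { A }  = { B, C, D }ᶜ
  { D }  = { A, B, C }ᶜ
  { A, D }  = { B, C }ᶜ
  [14 total]
Round 4 adds 2:
  { A, B }  = { B } ∪ { A }
  { C, D }  = { C } ∪ { D }
  [16 total]
Round 5: stable.

σ(𝒞) = { {}, { A }, { B }, { C }, { D }, { A, B }, { A, C }, { A, D }, { B, C }, { B, D }, { C, D }, { A, B, C }, { A, B, D }, { A, C, D }, { B, C, D }, S }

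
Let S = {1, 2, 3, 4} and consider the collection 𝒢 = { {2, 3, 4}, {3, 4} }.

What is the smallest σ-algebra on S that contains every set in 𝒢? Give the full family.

σ(𝒢) = { ∅, {1}, {2}, {1, 2}, {3, 4}, {1, 3, 4}, {2, 3, 4}, S }

Derivation:
Seed the family with 𝒢 together with ∅ and S: { ∅, {3, 4}, {2, 3, 4}, S }.
Iteration 1 (2 new):
  {1}  = ᶜ of {2, 3, 4}
  {1, 2}  = ᶜ of {3, 4}
  |family| = 6
Iteration 2 (1 new):
  {1, 3, 4}  = {3, 4} ∪ {1}
  |family| = 7
Iteration 3. New:
  {2}  = ᶜ of {1, 3, 4}
  |family| = 8
Iteration 4: no new sets; the family is a σ-algebra.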